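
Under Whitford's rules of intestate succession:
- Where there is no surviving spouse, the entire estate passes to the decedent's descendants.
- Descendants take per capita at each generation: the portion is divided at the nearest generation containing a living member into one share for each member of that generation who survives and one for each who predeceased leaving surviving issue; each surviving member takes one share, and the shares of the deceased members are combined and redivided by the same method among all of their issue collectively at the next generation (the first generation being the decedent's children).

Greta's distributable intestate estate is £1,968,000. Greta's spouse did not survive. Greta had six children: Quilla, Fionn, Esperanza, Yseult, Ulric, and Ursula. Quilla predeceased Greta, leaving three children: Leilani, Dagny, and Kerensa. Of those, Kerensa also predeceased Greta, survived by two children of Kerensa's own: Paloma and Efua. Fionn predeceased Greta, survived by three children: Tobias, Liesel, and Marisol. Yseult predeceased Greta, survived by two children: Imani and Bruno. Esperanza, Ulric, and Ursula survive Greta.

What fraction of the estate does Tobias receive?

The entire £1,968,000 passes to the descendants.
That amount (£1,968,000) is divided at the children's generation into 6 shares of £328,000. Esperanza, Ulric, and Ursula each take £328,000. The 3 shares of the deceased (Quilla, Fionn, and Yseult) are combined into a pool of £984,000.
That pool (£984,000) is divided at the grandchildren's generation into 8 shares of £123,000. Leilani, Dagny, Tobias, Liesel, Marisol, Imani, and Bruno each take £123,000. The remaining share for the deceased Kerensa (£123,000) is carried to the next generation.
That pool (£123,000) is divided at the great-grandchildren's generation equally among Paloma and Efua: £61,500 each.

Tobias receives 1/16 of the estate.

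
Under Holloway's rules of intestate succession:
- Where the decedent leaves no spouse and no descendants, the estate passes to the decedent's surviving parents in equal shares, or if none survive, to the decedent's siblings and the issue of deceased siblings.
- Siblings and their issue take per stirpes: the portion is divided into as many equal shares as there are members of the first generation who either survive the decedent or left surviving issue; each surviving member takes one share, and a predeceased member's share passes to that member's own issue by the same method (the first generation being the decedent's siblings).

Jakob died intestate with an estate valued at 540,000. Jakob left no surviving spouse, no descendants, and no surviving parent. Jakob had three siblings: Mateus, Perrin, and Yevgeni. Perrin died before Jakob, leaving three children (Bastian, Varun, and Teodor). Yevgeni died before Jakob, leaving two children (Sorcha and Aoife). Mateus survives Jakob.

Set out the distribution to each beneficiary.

Mateus: 180,000; Bastian: 60,000; Varun: 60,000; Teodor: 60,000; Sorcha: 90,000; Aoife: 90,000

The entire 540,000 passes to the siblings and their issue.
That amount (540,000) is divided into 3 shares of 180,000: Mateus takes 180,000; Perrin's 180,000 share passes to Perrin's issue; Yevgeni's 180,000 share passes to Yevgeni's issue.
Perrin's share (180,000) is divided into 3 shares of 60,000: Bastian, Varun, and Teodor each take 60,000.
Yevgeni's share (180,000) is divided into 2 shares of 90,000: Sorcha and Aoife each take 90,000.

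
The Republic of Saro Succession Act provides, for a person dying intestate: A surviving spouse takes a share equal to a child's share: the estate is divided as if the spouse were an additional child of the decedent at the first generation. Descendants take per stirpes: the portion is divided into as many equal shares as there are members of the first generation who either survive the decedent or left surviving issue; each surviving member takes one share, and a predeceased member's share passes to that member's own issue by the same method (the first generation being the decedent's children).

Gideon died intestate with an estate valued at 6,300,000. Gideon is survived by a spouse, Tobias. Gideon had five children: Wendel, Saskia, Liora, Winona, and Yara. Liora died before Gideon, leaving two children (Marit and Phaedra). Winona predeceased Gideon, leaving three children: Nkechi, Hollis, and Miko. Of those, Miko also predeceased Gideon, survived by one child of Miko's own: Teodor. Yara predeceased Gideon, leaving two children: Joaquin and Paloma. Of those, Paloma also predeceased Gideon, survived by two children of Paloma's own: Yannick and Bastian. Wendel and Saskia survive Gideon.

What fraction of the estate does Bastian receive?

Bastian receives 1/24 of the estate.

The spouse counts as an additional share at the children's level, so there are 6 primary shares of 1,050,000. Tobias takes one such share (1,050,000).
The children's combined portion (5,250,000) is divided into 5 shares of 1,050,000: Wendel and Saskia each take 1,050,000; Liora's 1,050,000 share passes to Liora's issue; Winona's 1,050,000 share passes to Winona's issue; Yara's 1,050,000 share passes to Yara's issue.
Liora's share (1,050,000) is divided into 2 shares of 525,000: Marit and Phaedra each take 525,000.
Winona's share (1,050,000) is divided into 3 shares of 350,000: Nkechi and Hollis each take 350,000; Miko's 350,000 share passes to Miko's issue.
Miko's share (350,000) passes entirely to Teodor.
Yara's share (1,050,000) is divided into 2 shares of 525,000: Joaquin takes 525,000; Paloma's 525,000 share passes to Paloma's issue.
Paloma's share (525,000) is divided into 2 shares of 262,500: Yannick and Bastian each take 262,500.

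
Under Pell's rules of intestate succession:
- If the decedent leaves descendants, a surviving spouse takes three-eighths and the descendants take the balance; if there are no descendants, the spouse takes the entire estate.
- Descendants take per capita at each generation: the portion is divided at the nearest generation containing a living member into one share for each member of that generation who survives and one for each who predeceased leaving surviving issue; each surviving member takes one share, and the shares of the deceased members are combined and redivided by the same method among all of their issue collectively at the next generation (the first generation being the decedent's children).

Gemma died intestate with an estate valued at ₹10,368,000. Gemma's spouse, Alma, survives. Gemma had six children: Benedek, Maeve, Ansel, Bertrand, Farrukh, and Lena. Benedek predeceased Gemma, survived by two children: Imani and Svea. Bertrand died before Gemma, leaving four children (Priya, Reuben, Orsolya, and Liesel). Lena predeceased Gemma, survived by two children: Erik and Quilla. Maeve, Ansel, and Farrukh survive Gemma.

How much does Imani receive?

Alma takes three-eighths of ₹10,368,000 = ₹3,888,000. The remaining ₹6,480,000 passes to the descendants.
The descendants' portion (₹6,480,000) is divided at the children's generation into 6 shares of ₹1,080,000. Maeve, Ansel, and Farrukh each take ₹1,080,000. The 3 shares of the deceased (Benedek, Bertrand, and Lena) are combined into a pool of ₹3,240,000.
That pool (₹3,240,000) is divided at the grandchildren's generation equally among Imani, Svea, Priya, Reuben, Orsolya, Liesel, Erik, and Quilla: ₹405,000 each.

Imani receives ₹405,000.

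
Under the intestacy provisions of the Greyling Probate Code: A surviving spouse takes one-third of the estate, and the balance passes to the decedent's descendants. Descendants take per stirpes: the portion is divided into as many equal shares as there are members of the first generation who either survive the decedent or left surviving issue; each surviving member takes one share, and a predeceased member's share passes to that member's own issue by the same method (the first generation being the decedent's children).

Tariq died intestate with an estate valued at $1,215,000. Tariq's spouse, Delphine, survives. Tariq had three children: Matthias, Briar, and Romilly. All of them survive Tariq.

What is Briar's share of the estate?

Briar receives $270,000.

Delphine takes one-third of $1,215,000 = $405,000. The remaining $810,000 passes to the descendants.
The descendants' portion ($810,000) is divided into 3 shares of $270,000: Matthias, Briar, and Romilly each take $270,000.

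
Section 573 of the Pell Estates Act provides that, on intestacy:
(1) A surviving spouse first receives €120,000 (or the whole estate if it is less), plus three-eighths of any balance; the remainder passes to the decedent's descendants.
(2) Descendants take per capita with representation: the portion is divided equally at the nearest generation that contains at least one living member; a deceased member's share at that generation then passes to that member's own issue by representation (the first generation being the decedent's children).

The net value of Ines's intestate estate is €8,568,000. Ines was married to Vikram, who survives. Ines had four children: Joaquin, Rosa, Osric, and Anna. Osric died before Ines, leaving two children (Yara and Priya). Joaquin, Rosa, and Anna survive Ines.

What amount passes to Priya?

Vikram first takes €120,000, leaving a balance of €8,448,000. Vikram then takes three-eighths of the balance (€3,168,000), for a total of €3,288,000. The remaining €5,280,000 passes to the descendants.
The descendants' portion (€5,280,000) is divided into 4 shares of €1,320,000: Joaquin, Rosa, and Anna each take €1,320,000; Osric's €1,320,000 share passes to Osric's issue.
Osric's share (€1,320,000) is divided into 2 shares of €660,000: Yara and Priya each take €660,000.

Priya receives €660,000.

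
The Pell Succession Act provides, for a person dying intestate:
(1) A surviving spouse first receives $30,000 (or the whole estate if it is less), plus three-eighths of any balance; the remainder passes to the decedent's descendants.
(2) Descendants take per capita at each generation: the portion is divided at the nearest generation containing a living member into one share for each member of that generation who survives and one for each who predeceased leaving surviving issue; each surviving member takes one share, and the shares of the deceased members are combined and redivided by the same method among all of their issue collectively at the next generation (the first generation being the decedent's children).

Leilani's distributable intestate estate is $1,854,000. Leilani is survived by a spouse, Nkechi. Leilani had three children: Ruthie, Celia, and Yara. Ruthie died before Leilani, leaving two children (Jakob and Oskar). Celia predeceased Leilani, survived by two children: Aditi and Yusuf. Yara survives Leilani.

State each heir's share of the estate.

Nkechi: $714,000; Jakob: $190,000; Oskar: $190,000; Aditi: $190,000; Yusuf: $190,000; Yara: $380,000

Nkechi first takes $30,000, leaving a balance of $1,824,000. Nkechi then takes three-eighths of the balance ($684,000), for a total of $714,000. The remaining $1,140,000 passes to the descendants.
The descendants' portion ($1,140,000) is divided at the children's generation into 3 shares of $380,000. Yara takes $380,000. The 2 shares of the deceased (Ruthie and Celia) are combined into a pool of $760,000.
That pool ($760,000) is divided at the grandchildren's generation equally among Jakob, Oskar, Aditi, and Yusuf: $190,000 each.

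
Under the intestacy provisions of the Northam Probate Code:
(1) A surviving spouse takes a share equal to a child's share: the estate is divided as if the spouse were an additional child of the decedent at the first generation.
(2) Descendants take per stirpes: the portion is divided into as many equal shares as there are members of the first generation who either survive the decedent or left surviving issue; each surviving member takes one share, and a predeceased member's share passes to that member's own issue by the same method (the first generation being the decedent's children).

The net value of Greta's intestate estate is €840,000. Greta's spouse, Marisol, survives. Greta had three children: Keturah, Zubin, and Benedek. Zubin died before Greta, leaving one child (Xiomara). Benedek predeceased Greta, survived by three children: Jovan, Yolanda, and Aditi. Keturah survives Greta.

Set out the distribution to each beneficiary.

The spouse counts as an additional share at the children's level, so there are 4 primary shares of €210,000. Marisol takes one such share (€210,000).
The children's combined portion (€630,000) is divided into 3 shares of €210,000: Keturah takes €210,000; Zubin's €210,000 share passes to Zubin's issue; Benedek's €210,000 share passes to Benedek's issue.
Zubin's share (€210,000) passes entirely to Xiomara.
Benedek's share (€210,000) is divided into 3 shares of €70,000: Jovan, Yolanda, and Aditi each take €70,000.

Marisol: €210,000; Keturah: €210,000; Xiomara: €210,000; Jovan: €70,000; Yolanda: €70,000; Aditi: €70,000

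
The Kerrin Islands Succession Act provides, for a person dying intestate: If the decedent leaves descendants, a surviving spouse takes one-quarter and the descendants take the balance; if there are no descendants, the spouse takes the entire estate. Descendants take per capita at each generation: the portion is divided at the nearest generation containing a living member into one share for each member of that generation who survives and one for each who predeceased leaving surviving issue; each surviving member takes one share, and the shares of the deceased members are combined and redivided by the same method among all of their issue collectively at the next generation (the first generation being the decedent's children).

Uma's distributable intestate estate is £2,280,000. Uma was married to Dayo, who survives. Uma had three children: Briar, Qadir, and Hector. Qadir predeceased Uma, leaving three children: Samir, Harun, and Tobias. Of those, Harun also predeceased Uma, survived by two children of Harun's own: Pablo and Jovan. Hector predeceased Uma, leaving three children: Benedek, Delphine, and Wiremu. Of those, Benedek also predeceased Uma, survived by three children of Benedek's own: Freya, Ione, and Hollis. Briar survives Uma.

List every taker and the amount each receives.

Dayo takes one-quarter of £2,280,000 = £570,000. The remaining £1,710,000 passes to the descendants.
The descendants' portion (£1,710,000) is divided at the children's generation into 3 shares of £570,000. Briar takes £570,000. The 2 shares of the deceased (Qadir and Hector) are combined into a pool of £1,140,000.
That pool (£1,140,000) is divided at the grandchildren's generation into 6 shares of £190,000. Samir, Tobias, Delphine, and Wiremu each take £190,000. The 2 shares of the deceased (Harun and Benedek) are combined into a pool of £380,000.
That pool (£380,000) is divided at the great-grandchildren's generation equally among Pablo, Jovan, Freya, Ione, and Hollis: £76,000 each.

Dayo: £570,000; Briar: £570,000; Samir: £190,000; Pablo: £76,000; Jovan: £76,000; Tobias: £190,000; Freya: £76,000; Ione: £76,000; Hollis: £76,000; Delphine: £190,000; Wiremu: £190,000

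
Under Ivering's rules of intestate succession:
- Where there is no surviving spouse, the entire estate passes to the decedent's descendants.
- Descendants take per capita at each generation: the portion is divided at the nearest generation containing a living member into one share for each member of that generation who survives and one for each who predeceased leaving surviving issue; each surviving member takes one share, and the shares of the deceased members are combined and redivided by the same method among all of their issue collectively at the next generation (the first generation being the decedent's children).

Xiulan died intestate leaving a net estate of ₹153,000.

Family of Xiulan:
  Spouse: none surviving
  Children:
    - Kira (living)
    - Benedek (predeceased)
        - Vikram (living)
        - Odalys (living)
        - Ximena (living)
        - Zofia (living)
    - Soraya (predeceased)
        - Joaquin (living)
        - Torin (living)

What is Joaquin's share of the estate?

The entire ₹153,000 passes to the descendants.
That amount (₹153,000) is divided at the children's generation into 3 shares of ₹51,000. Kira takes ₹51,000. The 2 shares of the deceased (Benedek and Soraya) are combined into a pool of ₹102,000.
That pool (₹102,000) is divided at the grandchildren's generation equally among Vikram, Odalys, Ximena, Zofia, Joaquin, and Torin: ₹17,000 each.

Joaquin receives ₹17,000.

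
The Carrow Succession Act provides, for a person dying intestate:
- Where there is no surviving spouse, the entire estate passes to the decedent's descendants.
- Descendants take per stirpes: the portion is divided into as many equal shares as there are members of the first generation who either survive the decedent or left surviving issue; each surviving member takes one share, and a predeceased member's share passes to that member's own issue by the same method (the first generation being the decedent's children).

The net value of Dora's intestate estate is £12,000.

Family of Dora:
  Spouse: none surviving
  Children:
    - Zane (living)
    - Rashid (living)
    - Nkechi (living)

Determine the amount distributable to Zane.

Zane receives £4,000.

The entire £12,000 passes to the descendants.
That amount (£12,000) is divided into 3 shares of £4,000: Zane, Rashid, and Nkechi each take £4,000.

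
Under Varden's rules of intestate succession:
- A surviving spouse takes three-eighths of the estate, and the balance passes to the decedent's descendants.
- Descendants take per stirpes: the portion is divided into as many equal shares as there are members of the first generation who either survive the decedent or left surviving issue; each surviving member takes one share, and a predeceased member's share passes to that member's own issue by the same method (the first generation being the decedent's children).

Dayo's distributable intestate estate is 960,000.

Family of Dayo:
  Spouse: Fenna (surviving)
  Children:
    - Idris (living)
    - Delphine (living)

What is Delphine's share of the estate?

Delphine receives 300,000.

Fenna takes three-eighths of 960,000 = 360,000. The remaining 600,000 passes to the descendants.
The descendants' portion (600,000) is divided into 2 shares of 300,000: Idris and Delphine each take 300,000.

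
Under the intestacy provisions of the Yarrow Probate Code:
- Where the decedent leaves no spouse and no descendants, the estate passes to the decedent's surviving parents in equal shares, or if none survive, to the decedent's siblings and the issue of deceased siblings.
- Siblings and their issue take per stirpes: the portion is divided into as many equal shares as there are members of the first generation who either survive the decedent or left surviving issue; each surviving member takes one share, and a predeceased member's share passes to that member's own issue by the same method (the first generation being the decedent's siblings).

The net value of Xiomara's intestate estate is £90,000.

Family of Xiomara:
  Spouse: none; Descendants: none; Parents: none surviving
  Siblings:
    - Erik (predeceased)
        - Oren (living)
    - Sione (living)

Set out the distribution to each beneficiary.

The entire £90,000 passes to the siblings and their issue.
That amount (£90,000) is divided into 2 shares of £45,000: Sione takes £45,000; Erik's £45,000 share passes to Erik's issue.
Erik's share (£45,000) passes entirely to Oren.

Oren: £45,000; Sione: £45,000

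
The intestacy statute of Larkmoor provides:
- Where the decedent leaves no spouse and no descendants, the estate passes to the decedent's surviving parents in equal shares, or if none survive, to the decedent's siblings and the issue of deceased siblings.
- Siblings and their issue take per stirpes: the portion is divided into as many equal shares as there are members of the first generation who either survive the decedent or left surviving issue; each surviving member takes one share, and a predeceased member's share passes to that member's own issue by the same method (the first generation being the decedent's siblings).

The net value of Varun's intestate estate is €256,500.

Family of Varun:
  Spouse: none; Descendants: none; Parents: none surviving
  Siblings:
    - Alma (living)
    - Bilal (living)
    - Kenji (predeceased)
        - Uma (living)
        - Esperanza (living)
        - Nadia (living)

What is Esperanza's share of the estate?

Esperanza receives €28,500.

The entire €256,500 passes to the siblings and their issue.
That amount (€256,500) is divided into 3 shares of €85,500: Alma and Bilal each take €85,500; Kenji's €85,500 share passes to Kenji's issue.
Kenji's share (€85,500) is divided into 3 shares of €28,500: Uma, Esperanza, and Nadia each take €28,500.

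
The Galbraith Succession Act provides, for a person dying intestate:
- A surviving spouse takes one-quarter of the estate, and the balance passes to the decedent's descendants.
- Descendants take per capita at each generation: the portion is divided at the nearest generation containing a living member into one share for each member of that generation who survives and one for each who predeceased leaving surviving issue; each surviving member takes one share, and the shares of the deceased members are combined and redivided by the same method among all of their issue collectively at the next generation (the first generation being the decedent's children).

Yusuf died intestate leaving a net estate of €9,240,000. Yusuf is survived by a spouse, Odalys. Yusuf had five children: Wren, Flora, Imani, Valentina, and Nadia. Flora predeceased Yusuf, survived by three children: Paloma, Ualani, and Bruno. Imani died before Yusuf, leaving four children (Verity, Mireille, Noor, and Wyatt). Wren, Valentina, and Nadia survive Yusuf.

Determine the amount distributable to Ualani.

Ualani receives €396,000.

Odalys takes one-quarter of €9,240,000 = €2,310,000. The remaining €6,930,000 passes to the descendants.
The descendants' portion (€6,930,000) is divided at the children's generation into 5 shares of €1,386,000. Wren, Valentina, and Nadia each take €1,386,000. The 2 shares of the deceased (Flora and Imani) are combined into a pool of €2,772,000.
That pool (€2,772,000) is divided at the grandchildren's generation equally among Paloma, Ualani, Bruno, Verity, Mireille, Noor, and Wyatt: €396,000 each.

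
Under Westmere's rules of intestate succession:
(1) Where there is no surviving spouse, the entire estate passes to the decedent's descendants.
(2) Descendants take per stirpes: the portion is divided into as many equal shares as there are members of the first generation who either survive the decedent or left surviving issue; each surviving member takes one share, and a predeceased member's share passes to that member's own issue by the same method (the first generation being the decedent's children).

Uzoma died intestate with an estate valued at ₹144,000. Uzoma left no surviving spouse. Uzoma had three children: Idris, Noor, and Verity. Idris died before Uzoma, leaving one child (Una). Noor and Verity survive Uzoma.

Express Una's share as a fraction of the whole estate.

Una receives 1/3 of the estate.

The entire ₹144,000 passes to the descendants.
That amount (₹144,000) is divided into 3 shares of ₹48,000: Noor and Verity each take ₹48,000; Idris's ₹48,000 share passes to Idris's issue.
Idris's share (₹48,000) passes entirely to Una.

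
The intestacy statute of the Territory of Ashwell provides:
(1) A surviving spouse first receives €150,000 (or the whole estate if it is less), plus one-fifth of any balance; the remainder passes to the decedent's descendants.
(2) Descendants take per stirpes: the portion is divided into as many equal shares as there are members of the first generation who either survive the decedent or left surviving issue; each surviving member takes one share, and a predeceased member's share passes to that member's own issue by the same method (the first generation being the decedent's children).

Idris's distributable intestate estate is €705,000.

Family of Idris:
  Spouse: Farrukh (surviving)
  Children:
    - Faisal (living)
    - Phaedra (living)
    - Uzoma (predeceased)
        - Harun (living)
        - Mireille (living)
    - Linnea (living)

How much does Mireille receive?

Farrukh first takes €150,000, leaving a balance of €555,000. Farrukh then takes one-fifth of the balance (€111,000), for a total of €261,000. The remaining €444,000 passes to the descendants.
The descendants' portion (€444,000) is divided into 4 shares of €111,000: Faisal, Phaedra, and Linnea each take €111,000; Uzoma's €111,000 share passes to Uzoma's issue.
Uzoma's share (€111,000) is divided into 2 shares of €55,500: Harun and Mireille each take €55,500.

Mireille receives €55,500.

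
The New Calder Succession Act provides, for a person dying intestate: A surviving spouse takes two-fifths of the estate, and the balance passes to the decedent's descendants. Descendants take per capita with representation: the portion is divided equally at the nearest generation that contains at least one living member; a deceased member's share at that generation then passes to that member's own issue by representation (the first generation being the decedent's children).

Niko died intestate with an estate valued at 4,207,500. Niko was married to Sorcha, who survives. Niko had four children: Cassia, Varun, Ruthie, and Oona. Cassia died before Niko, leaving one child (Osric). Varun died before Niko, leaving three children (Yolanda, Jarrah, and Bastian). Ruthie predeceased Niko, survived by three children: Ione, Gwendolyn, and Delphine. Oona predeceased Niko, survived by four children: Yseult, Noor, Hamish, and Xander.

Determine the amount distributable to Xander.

Xander receives 229,500.

Sorcha takes two-fifths of 4,207,500 = 1,683,000. The remaining 2,524,500 passes to the descendants.
No child survives, so the initial division is made at the grandchildren's generation.
The descendants' portion (2,524,500) is divided into 11 shares of 229,500: Osric, Yolanda, Jarrah, Bastian, Ione, Gwendolyn, Delphine, Yseult, Noor, Hamish, and Xander each take 229,500.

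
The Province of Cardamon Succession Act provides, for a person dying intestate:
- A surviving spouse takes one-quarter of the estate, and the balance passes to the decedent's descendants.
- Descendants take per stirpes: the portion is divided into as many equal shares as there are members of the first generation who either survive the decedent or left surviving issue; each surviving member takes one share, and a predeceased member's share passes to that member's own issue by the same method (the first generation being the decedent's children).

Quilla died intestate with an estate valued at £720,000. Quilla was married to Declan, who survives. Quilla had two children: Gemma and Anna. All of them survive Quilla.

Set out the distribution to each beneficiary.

Declan: £180,000; Gemma: £270,000; Anna: £270,000

Declan takes one-quarter of £720,000 = £180,000. The remaining £540,000 passes to the descendants.
The descendants' portion (£540,000) is divided into 2 shares of £270,000: Gemma and Anna each take £270,000.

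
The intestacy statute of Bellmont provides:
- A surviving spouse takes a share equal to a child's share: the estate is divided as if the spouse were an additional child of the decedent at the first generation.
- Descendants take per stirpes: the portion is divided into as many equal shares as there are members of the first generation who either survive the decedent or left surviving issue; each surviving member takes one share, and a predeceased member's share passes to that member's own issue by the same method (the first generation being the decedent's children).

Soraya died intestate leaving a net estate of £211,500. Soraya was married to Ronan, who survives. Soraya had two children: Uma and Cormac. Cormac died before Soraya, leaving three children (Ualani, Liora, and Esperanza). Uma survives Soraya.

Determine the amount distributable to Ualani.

The spouse counts as an additional share at the children's level, so there are 3 primary shares of £70,500. Ronan takes one such share (£70,500).
The children's combined portion (£141,000) is divided into 2 shares of £70,500: Uma takes £70,500; Cormac's £70,500 share passes to Cormac's issue.
Cormac's share (£70,500) is divided into 3 shares of £23,500: Ualani, Liora, and Esperanza each take £23,500.

Ualani receives £23,500.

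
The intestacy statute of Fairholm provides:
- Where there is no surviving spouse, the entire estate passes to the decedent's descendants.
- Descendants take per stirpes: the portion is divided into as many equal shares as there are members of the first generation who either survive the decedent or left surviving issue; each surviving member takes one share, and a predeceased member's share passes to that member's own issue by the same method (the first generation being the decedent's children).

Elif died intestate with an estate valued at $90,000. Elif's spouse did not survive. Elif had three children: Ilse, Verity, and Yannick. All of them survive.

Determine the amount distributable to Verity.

The entire $90,000 passes to the descendants.
That amount ($90,000) is divided into 3 shares of $30,000: Ilse, Verity, and Yannick each take $30,000.

Verity receives $30,000.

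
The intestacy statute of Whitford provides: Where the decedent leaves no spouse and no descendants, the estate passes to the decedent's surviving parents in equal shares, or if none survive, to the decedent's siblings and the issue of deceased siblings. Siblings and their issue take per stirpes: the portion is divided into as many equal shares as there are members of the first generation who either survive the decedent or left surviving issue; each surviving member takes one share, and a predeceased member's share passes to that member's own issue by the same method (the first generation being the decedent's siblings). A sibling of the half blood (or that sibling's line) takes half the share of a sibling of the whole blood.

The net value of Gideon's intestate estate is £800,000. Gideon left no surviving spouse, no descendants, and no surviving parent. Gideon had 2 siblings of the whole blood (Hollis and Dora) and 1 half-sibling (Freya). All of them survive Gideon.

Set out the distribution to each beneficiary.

The entire £800,000 passes to the siblings and their issue.
Counting each half-blood sibling's line as half a unit, there are 5/2 units in £800,000, so one unit is £320,000. Whole-blood lines (Hollis and Dora) take £320,000 each; half-blood lines (Freya) take £160,000 each.

Hollis: £320,000; Dora: £320,000; Freya: £160,000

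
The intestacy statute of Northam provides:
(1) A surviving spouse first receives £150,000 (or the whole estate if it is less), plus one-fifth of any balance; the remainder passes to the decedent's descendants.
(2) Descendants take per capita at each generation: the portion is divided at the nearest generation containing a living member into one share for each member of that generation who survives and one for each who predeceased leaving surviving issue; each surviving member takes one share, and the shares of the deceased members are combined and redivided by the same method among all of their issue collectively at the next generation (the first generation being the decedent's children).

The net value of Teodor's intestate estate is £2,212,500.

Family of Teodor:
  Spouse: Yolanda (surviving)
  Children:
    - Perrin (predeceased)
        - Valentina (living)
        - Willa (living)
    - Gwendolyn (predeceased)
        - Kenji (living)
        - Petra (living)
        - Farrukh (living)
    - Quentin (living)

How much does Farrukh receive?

Yolanda first takes £150,000, leaving a balance of £2,062,500. Yolanda then takes one-fifth of the balance (£412,500), for a total of £562,500. The remaining £1,650,000 passes to the descendants.
The descendants' portion (£1,650,000) is divided at the children's generation into 3 shares of £550,000. Quentin takes £550,000. The 2 shares of the deceased (Perrin and Gwendolyn) are combined into a pool of £1,100,000.
That pool (£1,100,000) is divided at the grandchildren's generation equally among Valentina, Willa, Kenji, Petra, and Farrukh: £220,000 each.

Farrukh receives £220,000.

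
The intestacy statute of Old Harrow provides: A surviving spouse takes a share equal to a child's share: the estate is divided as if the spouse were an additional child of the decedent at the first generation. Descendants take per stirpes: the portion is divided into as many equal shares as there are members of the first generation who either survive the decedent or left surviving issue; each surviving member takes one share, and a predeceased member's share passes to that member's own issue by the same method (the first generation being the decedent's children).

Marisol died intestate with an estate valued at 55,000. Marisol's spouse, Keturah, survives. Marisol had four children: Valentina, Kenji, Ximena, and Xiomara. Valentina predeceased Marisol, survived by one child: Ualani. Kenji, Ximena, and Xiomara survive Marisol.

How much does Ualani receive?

The spouse counts as an additional share at the children's level, so there are 5 primary shares of 11,000. Keturah takes one such share (11,000).
The children's combined portion (44,000) is divided into 4 shares of 11,000: Kenji, Ximena, and Xiomara each take 11,000; Valentina's 11,000 share passes to Valentina's issue.
Valentina's share (11,000) passes entirely to Ualani.

Ualani receives 11,000.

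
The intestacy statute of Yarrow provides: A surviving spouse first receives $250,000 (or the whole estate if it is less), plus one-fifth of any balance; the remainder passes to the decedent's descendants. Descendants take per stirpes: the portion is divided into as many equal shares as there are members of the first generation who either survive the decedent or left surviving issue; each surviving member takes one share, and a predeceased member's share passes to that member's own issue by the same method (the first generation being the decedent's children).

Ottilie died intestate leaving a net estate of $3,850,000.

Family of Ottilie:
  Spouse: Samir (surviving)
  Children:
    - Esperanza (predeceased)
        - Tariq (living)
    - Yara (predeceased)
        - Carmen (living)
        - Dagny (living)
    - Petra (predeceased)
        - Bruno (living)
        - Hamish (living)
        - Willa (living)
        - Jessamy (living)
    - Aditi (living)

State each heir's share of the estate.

Samir first takes $250,000, leaving a balance of $3,600,000. Samir then takes one-fifth of the balance ($720,000), for a total of $970,000. The remaining $2,880,000 passes to the descendants.
The descendants' portion ($2,880,000) is divided into 4 shares of $720,000: Aditi takes $720,000; Esperanza's $720,000 share passes to Esperanza's issue; Yara's $720,000 share passes to Yara's issue; Petra's $720,000 share passes to Petra's issue.
Esperanza's share ($720,000) passes entirely to Tariq.
Yara's share ($720,000) is divided into 2 shares of $360,000: Carmen and Dagny each take $360,000.
Petra's share ($720,000) is divided into 4 shares of $180,000: Bruno, Hamish, Willa, and Jessamy each take $180,000.

Samir: $970,000; Tariq: $720,000; Carmen: $360,000; Dagny: $360,000; Bruno: $180,000; Hamish: $180,000; Willa: $180,000; Jessamy: $180,000; Aditi: $720,000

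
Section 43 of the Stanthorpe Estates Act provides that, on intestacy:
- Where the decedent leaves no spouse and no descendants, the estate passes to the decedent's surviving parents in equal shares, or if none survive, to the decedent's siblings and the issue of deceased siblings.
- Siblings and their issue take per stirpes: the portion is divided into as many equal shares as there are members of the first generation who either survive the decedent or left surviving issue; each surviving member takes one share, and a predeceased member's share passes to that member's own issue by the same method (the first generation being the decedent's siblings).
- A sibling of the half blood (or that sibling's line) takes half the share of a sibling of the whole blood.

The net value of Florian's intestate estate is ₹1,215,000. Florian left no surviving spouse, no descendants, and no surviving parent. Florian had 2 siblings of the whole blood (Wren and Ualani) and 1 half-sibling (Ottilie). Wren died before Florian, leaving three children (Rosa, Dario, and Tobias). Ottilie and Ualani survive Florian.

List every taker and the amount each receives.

The entire ₹1,215,000 passes to the siblings and their issue.
Counting each half-blood sibling's line as half a unit, there are 5/2 units in ₹1,215,000, so one unit is ₹486,000. Whole-blood lines (Wren and Ualani) take ₹486,000 each; half-blood lines (Ottilie) take ₹243,000 each.
Wren's share (₹486,000) is divided into 3 shares of ₹162,000: Rosa, Dario, and Tobias each take ₹162,000.

Rosa: ₹162,000; Dario: ₹162,000; Tobias: ₹162,000; Ottilie: ₹243,000; Ualani: ₹486,000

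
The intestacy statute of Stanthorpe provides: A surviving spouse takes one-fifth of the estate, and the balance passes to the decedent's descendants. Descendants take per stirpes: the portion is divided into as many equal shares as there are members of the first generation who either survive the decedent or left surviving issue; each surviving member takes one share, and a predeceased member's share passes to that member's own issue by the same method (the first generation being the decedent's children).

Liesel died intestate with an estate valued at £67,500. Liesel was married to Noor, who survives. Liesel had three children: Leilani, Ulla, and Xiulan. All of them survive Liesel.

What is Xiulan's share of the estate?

Noor takes one-fifth of £67,500 = £13,500. The remaining £54,000 passes to the descendants.
The descendants' portion (£54,000) is divided into 3 shares of £18,000: Leilani, Ulla, and Xiulan each take £18,000.

Xiulan receives £18,000.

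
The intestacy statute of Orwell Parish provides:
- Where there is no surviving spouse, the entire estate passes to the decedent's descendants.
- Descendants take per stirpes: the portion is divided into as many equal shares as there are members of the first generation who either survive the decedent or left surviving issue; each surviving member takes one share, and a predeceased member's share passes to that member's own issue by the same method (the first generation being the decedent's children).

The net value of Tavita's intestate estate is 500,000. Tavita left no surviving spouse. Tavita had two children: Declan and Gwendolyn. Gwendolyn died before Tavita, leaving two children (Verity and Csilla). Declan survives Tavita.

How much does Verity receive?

The entire 500,000 passes to the descendants.
That amount (500,000) is divided into 2 shares of 250,000: Declan takes 250,000; Gwendolyn's 250,000 share passes to Gwendolyn's issue.
Gwendolyn's share (250,000) is divided into 2 shares of 125,000: Verity and Csilla each take 125,000.

Verity receives 125,000.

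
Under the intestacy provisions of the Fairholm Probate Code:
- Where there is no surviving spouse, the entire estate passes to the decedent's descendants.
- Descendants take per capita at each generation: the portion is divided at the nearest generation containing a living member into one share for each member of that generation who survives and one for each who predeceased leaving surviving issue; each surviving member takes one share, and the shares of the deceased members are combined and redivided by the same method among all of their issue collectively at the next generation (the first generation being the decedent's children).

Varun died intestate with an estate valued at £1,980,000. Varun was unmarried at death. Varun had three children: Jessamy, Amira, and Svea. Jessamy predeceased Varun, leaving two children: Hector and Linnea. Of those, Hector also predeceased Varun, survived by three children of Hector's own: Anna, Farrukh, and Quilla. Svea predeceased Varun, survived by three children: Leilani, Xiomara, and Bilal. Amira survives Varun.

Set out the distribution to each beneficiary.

Anna: £88,000; Farrukh: £88,000; Quilla: £88,000; Linnea: £264,000; Amira: £660,000; Leilani: £264,000; Xiomara: £264,000; Bilal: £264,000

The entire £1,980,000 passes to the descendants.
That amount (£1,980,000) is divided at the children's generation into 3 shares of £660,000. Amira takes £660,000. The 2 shares of the deceased (Jessamy and Svea) are combined into a pool of £1,320,000.
That pool (£1,320,000) is divided at the grandchildren's generation into 5 shares of £264,000. Linnea, Leilani, Xiomara, and Bilal each take £264,000. The remaining share for the deceased Hector (£264,000) is carried to the next generation.
That pool (£264,000) is divided at the great-grandchildren's generation equally among Anna, Farrukh, and Quilla: £88,000 each.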